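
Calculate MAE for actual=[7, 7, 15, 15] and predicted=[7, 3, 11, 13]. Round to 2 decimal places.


Absolute errors: [0, 4, 4, 2]
Sum of absolute errors = 10
MAE = 10 / 4 = 2.50

2.50


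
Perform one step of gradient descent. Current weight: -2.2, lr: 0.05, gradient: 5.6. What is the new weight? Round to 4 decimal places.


w_new = w_old - lr * gradient
= -2.2 - 0.05 * 5.6
= -2.2 - (0.28)
= -2.4800

-2.4800


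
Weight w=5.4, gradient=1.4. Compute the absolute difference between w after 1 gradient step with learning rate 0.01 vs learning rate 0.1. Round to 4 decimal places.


With lr=0.01: w_new = 5.4 - 0.01 * 1.4 = 5.386
With lr=0.1: w_new = 5.4 - 0.1 * 1.4 = 5.26
Absolute difference = |5.386 - 5.26|
= 0.1260

0.1260


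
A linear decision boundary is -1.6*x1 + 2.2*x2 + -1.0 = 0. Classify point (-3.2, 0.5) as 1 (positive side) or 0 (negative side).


Compute -1.6 * -3.2 + 2.2 * 0.5 + -1.0
= 5.12 + 1.1 + -1.0
= 5.22
Since 5.22 >= 0, the point is on the positive side.

1


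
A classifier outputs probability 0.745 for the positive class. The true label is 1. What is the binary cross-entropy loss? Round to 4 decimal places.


For y=1: Loss = -log(p)
= -log(0.745)
= -(-0.2944)
= 0.2944

0.2944


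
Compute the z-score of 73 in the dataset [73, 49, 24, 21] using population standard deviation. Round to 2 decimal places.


Mean = (73 + 49 + 24 + 21) / 4 = 41.75
Variance = sum((x_i - mean)^2) / n = 443.6875
Std = sqrt(443.6875) = 21.0639
Z = (x - mean) / std
= (73 - 41.75) / 21.0639
= 31.25 / 21.0639
= 1.48

1.48


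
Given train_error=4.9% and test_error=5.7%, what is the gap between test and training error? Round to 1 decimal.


Generalization gap = test_error - train_error
= 5.7 - 4.9
= 0.8%
A small gap suggests good generalization.

0.8


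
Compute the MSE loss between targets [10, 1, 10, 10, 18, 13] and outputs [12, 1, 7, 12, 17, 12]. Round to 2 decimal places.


Differences: [-2, 0, 3, -2, 1, 1]
Squared errors: [4, 0, 9, 4, 1, 1]
Sum of squared errors = 19
MSE = 19 / 6 = 3.17

3.17


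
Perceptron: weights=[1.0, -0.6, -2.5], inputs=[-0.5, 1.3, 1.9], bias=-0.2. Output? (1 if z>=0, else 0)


z = w . x + b
= 1.0*-0.5 + -0.6*1.3 + -2.5*1.9 + -0.2
= -0.5 + -0.78 + -4.75 + -0.2
= -6.03 + -0.2
= -6.23
Since z = -6.23 < 0, output = 0

0


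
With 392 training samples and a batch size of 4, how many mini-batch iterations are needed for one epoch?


Iterations per epoch = dataset_size / batch_size
= 392 / 4
= 98

98


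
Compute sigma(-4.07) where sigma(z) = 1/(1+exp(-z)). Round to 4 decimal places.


sigmoid(z) = 1 / (1 + exp(-z))
exp(-(-4.07)) = exp(4.07) = 58.557
1 + 58.557 = 59.557
1 / 59.557 = 0.0168

0.0168


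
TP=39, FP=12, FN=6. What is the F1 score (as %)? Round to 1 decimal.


Precision = TP / (TP + FP) = 39 / 51 = 0.7647
Recall = TP / (TP + FN) = 39 / 45 = 0.8667
F1 = 2 * P * R / (P + R)
= 2 * 0.7647 * 0.8667 / (0.7647 + 0.8667)
= 1.3255 / 1.6314
= 0.8125
As percentage: 81.3%

81.3


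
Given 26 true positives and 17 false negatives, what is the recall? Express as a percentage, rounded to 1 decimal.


Recall = TP / (TP + FN) * 100
= 26 / (26 + 17)
= 26 / 43
= 0.6047
= 60.5%

60.5


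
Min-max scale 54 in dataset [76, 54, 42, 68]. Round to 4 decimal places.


Min = 42, Max = 76
Range = 76 - 42 = 34
Scaled = (x - min) / (max - min)
= (54 - 42) / 34
= 12 / 34
= 0.3529

0.3529


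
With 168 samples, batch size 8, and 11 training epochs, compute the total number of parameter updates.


Iterations per epoch = 168 / 8 = 21
Total updates = iterations_per_epoch * epochs
= 21 * 11
= 231

231


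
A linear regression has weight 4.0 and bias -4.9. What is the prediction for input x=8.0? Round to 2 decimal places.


y = 4.0 * 8.0 + (-4.9)
= 32.0 + (-4.9)
= 27.10

27.10


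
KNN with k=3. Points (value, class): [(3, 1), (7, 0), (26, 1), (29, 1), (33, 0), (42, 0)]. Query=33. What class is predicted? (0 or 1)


Distances from query 33:
Point 33 (class 0): distance = 0
Point 29 (class 1): distance = 4
Point 26 (class 1): distance = 7
K=3 nearest neighbors: classes = [0, 1, 1]
Votes for class 1: 2 / 3
Majority vote => class 1

1


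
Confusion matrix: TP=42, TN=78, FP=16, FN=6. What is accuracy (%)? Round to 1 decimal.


Accuracy = (TP + TN) / (TP + TN + FP + FN) * 100
= (42 + 78) / (42 + 78 + 16 + 6)
= 120 / 142
= 0.8451
= 84.5%

84.5


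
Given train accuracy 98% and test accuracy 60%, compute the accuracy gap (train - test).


Gap = train_accuracy - test_accuracy
= 98 - 60
= 38%
This large gap strongly indicates overfitting.

38


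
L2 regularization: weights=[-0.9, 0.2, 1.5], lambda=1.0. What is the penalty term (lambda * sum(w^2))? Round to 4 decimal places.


Squaring each weight:
(-0.9)^2 = 0.81
0.2^2 = 0.04
1.5^2 = 2.25
Sum of squares = 3.1
Penalty = 1.0 * 3.1 = 3.1000

3.1000


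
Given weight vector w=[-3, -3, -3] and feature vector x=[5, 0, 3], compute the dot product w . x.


Element-wise products:
-3 * 5 = -15
-3 * 0 = 0
-3 * 3 = -9
Sum = -15 + 0 + -9
= -24

-24


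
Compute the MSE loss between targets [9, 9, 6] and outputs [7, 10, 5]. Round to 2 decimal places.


Differences: [2, -1, 1]
Squared errors: [4, 1, 1]
Sum of squared errors = 6
MSE = 6 / 3 = 2.00

2.00


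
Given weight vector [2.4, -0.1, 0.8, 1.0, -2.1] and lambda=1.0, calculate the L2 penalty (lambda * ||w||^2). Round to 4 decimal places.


Squaring each weight:
2.4^2 = 5.76
(-0.1)^2 = 0.01
0.8^2 = 0.64
1.0^2 = 1.0
(-2.1)^2 = 4.41
Sum of squares = 11.82
Penalty = 1.0 * 11.82 = 11.8200

11.8200


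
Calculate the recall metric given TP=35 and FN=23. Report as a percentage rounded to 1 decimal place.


Recall = TP / (TP + FN) * 100
= 35 / (35 + 23)
= 35 / 58
= 0.6034
= 60.3%

60.3


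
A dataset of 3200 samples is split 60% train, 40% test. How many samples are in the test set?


Train samples = 3200 * 60% = 1920
Test samples = 3200 - 1920
= 1280

1280


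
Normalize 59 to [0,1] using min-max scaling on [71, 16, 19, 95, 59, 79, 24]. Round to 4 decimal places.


Min = 16, Max = 95
Range = 95 - 16 = 79
Scaled = (x - min) / (max - min)
= (59 - 16) / 79
= 43 / 79
= 0.5443

0.5443


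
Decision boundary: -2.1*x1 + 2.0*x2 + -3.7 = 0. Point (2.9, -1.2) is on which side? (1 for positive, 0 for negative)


Compute -2.1 * 2.9 + 2.0 * -1.2 + -3.7
= -6.09 + -2.4 + -3.7
= -12.19
Since -12.19 < 0, the point is on the negative side.

0


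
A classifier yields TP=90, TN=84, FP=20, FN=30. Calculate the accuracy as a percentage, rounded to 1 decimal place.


Accuracy = (TP + TN) / (TP + TN + FP + FN) * 100
= (90 + 84) / (90 + 84 + 20 + 30)
= 174 / 224
= 0.7768
= 77.7%

77.7


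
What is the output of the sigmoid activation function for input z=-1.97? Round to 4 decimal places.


sigmoid(z) = 1 / (1 + exp(-z))
exp(-(-1.97)) = exp(1.97) = 7.1707
1 + 7.1707 = 8.1707
1 / 8.1707 = 0.1224

0.1224


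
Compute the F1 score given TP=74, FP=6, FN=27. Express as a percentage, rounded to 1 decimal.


Precision = TP / (TP + FP) = 74 / 80 = 0.925
Recall = TP / (TP + FN) = 74 / 101 = 0.7327
F1 = 2 * P * R / (P + R)
= 2 * 0.925 * 0.7327 / (0.925 + 0.7327)
= 1.3554 / 1.6577
= 0.8177
As percentage: 81.8%

81.8


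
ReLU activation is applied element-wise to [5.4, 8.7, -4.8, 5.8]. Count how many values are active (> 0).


ReLU(x) = max(0, x) for each element:
ReLU(5.4) = 5.4
ReLU(8.7) = 8.7
ReLU(-4.8) = 0
ReLU(5.8) = 5.8
Active neurons (>0): 3

3


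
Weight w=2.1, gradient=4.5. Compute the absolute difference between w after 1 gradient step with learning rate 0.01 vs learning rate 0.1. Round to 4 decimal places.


With lr=0.01: w_new = 2.1 - 0.01 * 4.5 = 2.055
With lr=0.1: w_new = 2.1 - 0.1 * 4.5 = 1.65
Absolute difference = |2.055 - 1.65|
= 0.4050

0.4050


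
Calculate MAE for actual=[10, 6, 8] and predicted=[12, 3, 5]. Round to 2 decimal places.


Absolute errors: [2, 3, 3]
Sum of absolute errors = 8
MAE = 8 / 3 = 2.67

2.67


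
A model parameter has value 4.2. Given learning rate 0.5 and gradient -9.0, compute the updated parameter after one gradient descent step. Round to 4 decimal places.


w_new = w_old - lr * gradient
= 4.2 - 0.5 * -9.0
= 4.2 - (-4.5)
= 8.7000

8.7000


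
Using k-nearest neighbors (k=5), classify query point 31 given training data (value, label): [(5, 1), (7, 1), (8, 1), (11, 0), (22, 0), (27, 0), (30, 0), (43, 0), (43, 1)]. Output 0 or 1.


Distances from query 31:
Point 30 (class 0): distance = 1
Point 27 (class 0): distance = 4
Point 22 (class 0): distance = 9
Point 43 (class 0): distance = 12
Point 43 (class 1): distance = 12
K=5 nearest neighbors: classes = [0, 0, 0, 0, 1]
Votes for class 1: 1 / 5
Majority vote => class 0

0


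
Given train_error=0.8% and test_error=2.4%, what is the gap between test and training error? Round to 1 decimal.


Generalization gap = test_error - train_error
= 2.4 - 0.8
= 1.6%
A small gap suggests good generalization.

1.6


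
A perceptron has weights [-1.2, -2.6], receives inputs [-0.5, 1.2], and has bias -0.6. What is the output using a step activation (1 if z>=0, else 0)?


z = w . x + b
= -1.2*-0.5 + -2.6*1.2 + -0.6
= 0.6 + -3.12 + -0.6
= -2.52 + -0.6
= -3.12
Since z = -3.12 < 0, output = 0

0


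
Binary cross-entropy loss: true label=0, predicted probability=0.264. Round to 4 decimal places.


For y=0: Loss = -log(1-p)
= -log(1 - 0.264)
= -log(0.736)
= -(-0.3065)
= 0.3065

0.3065


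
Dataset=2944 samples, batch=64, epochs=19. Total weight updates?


Iterations per epoch = 2944 / 64 = 46
Total updates = iterations_per_epoch * epochs
= 46 * 19
= 874

874


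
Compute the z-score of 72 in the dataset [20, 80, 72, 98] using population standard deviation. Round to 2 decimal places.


Mean = (20 + 80 + 72 + 98) / 4 = 67.5
Variance = sum((x_i - mean)^2) / n = 840.75
Std = sqrt(840.75) = 28.9957
Z = (x - mean) / std
= (72 - 67.5) / 28.9957
= 4.5 / 28.9957
= 0.16

0.16


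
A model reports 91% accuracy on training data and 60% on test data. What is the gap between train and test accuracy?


Gap = train_accuracy - test_accuracy
= 91 - 60
= 31%
This large gap strongly indicates overfitting.

31


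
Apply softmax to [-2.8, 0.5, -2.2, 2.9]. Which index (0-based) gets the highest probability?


Softmax is a monotonic transformation, so it preserves the argmax.
We need to find the index of the maximum logit.
Index 0: -2.8
Index 1: 0.5
Index 2: -2.2
Index 3: 2.9
Maximum logit = 2.9 at index 3

3


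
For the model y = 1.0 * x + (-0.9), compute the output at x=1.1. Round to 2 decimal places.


y = 1.0 * 1.1 + (-0.9)
= 1.1 + (-0.9)
= 0.20

0.20


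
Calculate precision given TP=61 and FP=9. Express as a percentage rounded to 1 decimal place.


Precision = TP / (TP + FP) * 100
= 61 / (61 + 9)
= 61 / 70
= 0.8714
= 87.1%

87.1


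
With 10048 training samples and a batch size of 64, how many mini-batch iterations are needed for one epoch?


Iterations per epoch = dataset_size / batch_size
= 10048 / 64
= 157

157


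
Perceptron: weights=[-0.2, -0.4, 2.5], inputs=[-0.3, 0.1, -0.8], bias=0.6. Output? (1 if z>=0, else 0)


z = w . x + b
= -0.2*-0.3 + -0.4*0.1 + 2.5*-0.8 + 0.6
= 0.06 + -0.04 + -2.0 + 0.6
= -1.98 + 0.6
= -1.38
Since z = -1.38 < 0, output = 0

0


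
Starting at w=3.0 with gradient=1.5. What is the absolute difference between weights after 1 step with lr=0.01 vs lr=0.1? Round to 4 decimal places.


With lr=0.01: w_new = 3.0 - 0.01 * 1.5 = 2.985
With lr=0.1: w_new = 3.0 - 0.1 * 1.5 = 2.85
Absolute difference = |2.985 - 2.85|
= 0.1350

0.1350


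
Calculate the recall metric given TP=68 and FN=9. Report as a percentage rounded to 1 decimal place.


Recall = TP / (TP + FN) * 100
= 68 / (68 + 9)
= 68 / 77
= 0.8831
= 88.3%

88.3


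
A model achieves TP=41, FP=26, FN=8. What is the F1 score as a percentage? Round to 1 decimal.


Precision = TP / (TP + FP) = 41 / 67 = 0.6119
Recall = TP / (TP + FN) = 41 / 49 = 0.8367
F1 = 2 * P * R / (P + R)
= 2 * 0.6119 * 0.8367 / (0.6119 + 0.8367)
= 1.0241 / 1.4487
= 0.7069
As percentage: 70.7%

70.7


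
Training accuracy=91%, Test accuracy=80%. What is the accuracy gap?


Gap = train_accuracy - test_accuracy
= 91 - 80
= 11%
This gap suggests the model is overfitting.

11


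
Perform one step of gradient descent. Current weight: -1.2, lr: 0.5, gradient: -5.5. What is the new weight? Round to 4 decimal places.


w_new = w_old - lr * gradient
= -1.2 - 0.5 * -5.5
= -1.2 - (-2.75)
= 1.5500

1.5500


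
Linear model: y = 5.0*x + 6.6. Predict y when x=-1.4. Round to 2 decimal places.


y = 5.0 * -1.4 + (6.6)
= -7.0 + (6.6)
= -0.40

-0.40


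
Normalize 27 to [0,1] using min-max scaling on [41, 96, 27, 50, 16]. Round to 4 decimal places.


Min = 16, Max = 96
Range = 96 - 16 = 80
Scaled = (x - min) / (max - min)
= (27 - 16) / 80
= 11 / 80
= 0.1375

0.1375


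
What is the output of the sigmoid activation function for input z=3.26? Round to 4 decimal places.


sigmoid(z) = 1 / (1 + exp(-z))
exp(-(3.26)) = exp(-3.26) = 0.0384
1 + 0.0384 = 1.0384
1 / 1.0384 = 0.9630

0.9630


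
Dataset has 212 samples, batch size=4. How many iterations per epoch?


Iterations per epoch = dataset_size / batch_size
= 212 / 4
= 53

53


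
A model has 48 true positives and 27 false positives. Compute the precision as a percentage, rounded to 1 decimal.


Precision = TP / (TP + FP) * 100
= 48 / (48 + 27)
= 48 / 75
= 0.64
= 64.0%

64.0


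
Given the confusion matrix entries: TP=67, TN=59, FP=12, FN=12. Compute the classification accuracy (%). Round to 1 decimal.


Accuracy = (TP + TN) / (TP + TN + FP + FN) * 100
= (67 + 59) / (67 + 59 + 12 + 12)
= 126 / 150
= 0.84
= 84.0%

84.0


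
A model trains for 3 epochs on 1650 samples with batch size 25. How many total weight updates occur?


Iterations per epoch = 1650 / 25 = 66
Total updates = iterations_per_epoch * epochs
= 66 * 3
= 198

198


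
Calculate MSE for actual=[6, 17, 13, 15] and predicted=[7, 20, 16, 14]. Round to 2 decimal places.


Differences: [-1, -3, -3, 1]
Squared errors: [1, 9, 9, 1]
Sum of squared errors = 20
MSE = 20 / 4 = 5.00

5.00


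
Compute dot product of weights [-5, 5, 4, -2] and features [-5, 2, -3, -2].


Element-wise products:
-5 * -5 = 25
5 * 2 = 10
4 * -3 = -12
-2 * -2 = 4
Sum = 25 + 10 + -12 + 4
= 27

27


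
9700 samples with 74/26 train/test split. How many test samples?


Train samples = 9700 * 74% = 7178
Test samples = 9700 - 7178
= 2522

2522


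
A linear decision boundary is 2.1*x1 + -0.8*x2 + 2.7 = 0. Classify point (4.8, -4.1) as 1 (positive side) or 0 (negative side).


Compute 2.1 * 4.8 + -0.8 * -4.1 + 2.7
= 10.08 + 3.28 + 2.7
= 16.06
Since 16.06 >= 0, the point is on the positive side.

1


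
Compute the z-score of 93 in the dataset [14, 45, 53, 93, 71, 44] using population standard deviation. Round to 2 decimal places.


Mean = (14 + 45 + 53 + 93 + 71 + 44) / 6 = 53.3333
Variance = sum((x_i - mean)^2) / n = 598.2222
Std = sqrt(598.2222) = 24.4586
Z = (x - mean) / std
= (93 - 53.3333) / 24.4586
= 39.6667 / 24.4586
= 1.62

1.62


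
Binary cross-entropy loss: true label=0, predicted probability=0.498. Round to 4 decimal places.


For y=0: Loss = -log(1-p)
= -log(1 - 0.498)
= -log(0.502)
= -(-0.6892)
= 0.6892

0.6892


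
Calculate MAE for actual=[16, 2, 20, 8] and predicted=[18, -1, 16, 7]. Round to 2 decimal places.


Absolute errors: [2, 3, 4, 1]
Sum of absolute errors = 10
MAE = 10 / 4 = 2.50

2.50


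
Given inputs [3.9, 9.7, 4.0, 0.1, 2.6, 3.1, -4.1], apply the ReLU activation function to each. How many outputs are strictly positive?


ReLU(x) = max(0, x) for each element:
ReLU(3.9) = 3.9
ReLU(9.7) = 9.7
ReLU(4.0) = 4.0
ReLU(0.1) = 0.1
ReLU(2.6) = 2.6
ReLU(3.1) = 3.1
ReLU(-4.1) = 0
Active neurons (>0): 6

6


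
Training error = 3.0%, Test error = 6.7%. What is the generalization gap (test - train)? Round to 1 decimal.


Generalization gap = test_error - train_error
= 6.7 - 3.0
= 3.7%
A moderate gap.

3.7


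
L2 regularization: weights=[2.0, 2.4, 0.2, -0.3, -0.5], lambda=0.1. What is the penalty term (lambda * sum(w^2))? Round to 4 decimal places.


Squaring each weight:
2.0^2 = 4.0
2.4^2 = 5.76
0.2^2 = 0.04
(-0.3)^2 = 0.09
(-0.5)^2 = 0.25
Sum of squares = 10.14
Penalty = 0.1 * 10.14 = 1.0140

1.0140


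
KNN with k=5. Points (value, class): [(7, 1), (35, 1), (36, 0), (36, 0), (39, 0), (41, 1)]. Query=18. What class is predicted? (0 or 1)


Distances from query 18:
Point 7 (class 1): distance = 11
Point 35 (class 1): distance = 17
Point 36 (class 0): distance = 18
Point 36 (class 0): distance = 18
Point 39 (class 0): distance = 21
K=5 nearest neighbors: classes = [1, 1, 0, 0, 0]
Votes for class 1: 2 / 5
Majority vote => class 0

0


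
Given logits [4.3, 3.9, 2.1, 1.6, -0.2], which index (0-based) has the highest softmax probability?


Softmax is a monotonic transformation, so it preserves the argmax.
We need to find the index of the maximum logit.
Index 0: 4.3
Index 1: 3.9
Index 2: 2.1
Index 3: 1.6
Index 4: -0.2
Maximum logit = 4.3 at index 0

0


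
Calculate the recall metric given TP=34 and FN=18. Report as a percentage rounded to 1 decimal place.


Recall = TP / (TP + FN) * 100
= 34 / (34 + 18)
= 34 / 52
= 0.6538
= 65.4%

65.4


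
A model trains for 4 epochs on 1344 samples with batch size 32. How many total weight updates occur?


Iterations per epoch = 1344 / 32 = 42
Total updates = iterations_per_epoch * epochs
= 42 * 4
= 168

168


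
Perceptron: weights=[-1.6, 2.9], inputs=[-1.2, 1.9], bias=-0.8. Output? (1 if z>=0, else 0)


z = w . x + b
= -1.6*-1.2 + 2.9*1.9 + -0.8
= 1.92 + 5.51 + -0.8
= 7.43 + -0.8
= 6.63
Since z = 6.63 >= 0, output = 1

1


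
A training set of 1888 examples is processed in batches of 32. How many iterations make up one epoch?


Iterations per epoch = dataset_size / batch_size
= 1888 / 32
= 59

59


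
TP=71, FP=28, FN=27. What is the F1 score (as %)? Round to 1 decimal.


Precision = TP / (TP + FP) = 71 / 99 = 0.7172
Recall = TP / (TP + FN) = 71 / 98 = 0.7245
F1 = 2 * P * R / (P + R)
= 2 * 0.7172 * 0.7245 / (0.7172 + 0.7245)
= 1.0392 / 1.4417
= 0.7208
As percentage: 72.1%

72.1


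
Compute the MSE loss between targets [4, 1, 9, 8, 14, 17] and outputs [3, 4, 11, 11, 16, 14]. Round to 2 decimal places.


Differences: [1, -3, -2, -3, -2, 3]
Squared errors: [1, 9, 4, 9, 4, 9]
Sum of squared errors = 36
MSE = 36 / 6 = 6.00

6.00


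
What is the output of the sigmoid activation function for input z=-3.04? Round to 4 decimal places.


sigmoid(z) = 1 / (1 + exp(-z))
exp(-(-3.04)) = exp(3.04) = 20.9052
1 + 20.9052 = 21.9052
1 / 21.9052 = 0.0457

0.0457


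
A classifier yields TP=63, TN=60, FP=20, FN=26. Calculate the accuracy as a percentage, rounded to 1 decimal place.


Accuracy = (TP + TN) / (TP + TN + FP + FN) * 100
= (63 + 60) / (63 + 60 + 20 + 26)
= 123 / 169
= 0.7278
= 72.8%

72.8


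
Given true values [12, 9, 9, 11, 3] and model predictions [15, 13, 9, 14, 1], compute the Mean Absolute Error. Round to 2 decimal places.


Absolute errors: [3, 4, 0, 3, 2]
Sum of absolute errors = 12
MAE = 12 / 5 = 2.40

2.40


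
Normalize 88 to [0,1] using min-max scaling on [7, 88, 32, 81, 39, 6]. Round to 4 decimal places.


Min = 6, Max = 88
Range = 88 - 6 = 82
Scaled = (x - min) / (max - min)
= (88 - 6) / 82
= 82 / 82
= 1.0000

1.0000


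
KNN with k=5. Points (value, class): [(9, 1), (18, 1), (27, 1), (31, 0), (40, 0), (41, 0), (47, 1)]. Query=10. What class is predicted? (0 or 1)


Distances from query 10:
Point 9 (class 1): distance = 1
Point 18 (class 1): distance = 8
Point 27 (class 1): distance = 17
Point 31 (class 0): distance = 21
Point 40 (class 0): distance = 30
K=5 nearest neighbors: classes = [1, 1, 1, 0, 0]
Votes for class 1: 3 / 5
Majority vote => class 1

1


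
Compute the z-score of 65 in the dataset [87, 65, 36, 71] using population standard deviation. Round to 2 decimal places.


Mean = (87 + 65 + 36 + 71) / 4 = 64.75
Variance = sum((x_i - mean)^2) / n = 340.1875
Std = sqrt(340.1875) = 18.4442
Z = (x - mean) / std
= (65 - 64.75) / 18.4442
= 0.25 / 18.4442
= 0.01

0.01


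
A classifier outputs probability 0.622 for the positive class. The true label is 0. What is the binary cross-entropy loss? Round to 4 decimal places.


For y=0: Loss = -log(1-p)
= -log(1 - 0.622)
= -log(0.378)
= -(-0.9729)
= 0.9729

0.9729


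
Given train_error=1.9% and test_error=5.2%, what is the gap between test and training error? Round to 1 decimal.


Generalization gap = test_error - train_error
= 5.2 - 1.9
= 3.3%
A moderate gap.

3.3


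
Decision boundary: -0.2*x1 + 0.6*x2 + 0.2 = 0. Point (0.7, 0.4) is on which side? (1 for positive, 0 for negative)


Compute -0.2 * 0.7 + 0.6 * 0.4 + 0.2
= -0.14 + 0.24 + 0.2
= 0.3
Since 0.3 >= 0, the point is on the positive side.

1


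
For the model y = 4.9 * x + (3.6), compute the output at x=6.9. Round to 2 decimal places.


y = 4.9 * 6.9 + (3.6)
= 33.81 + (3.6)
= 37.41

37.41


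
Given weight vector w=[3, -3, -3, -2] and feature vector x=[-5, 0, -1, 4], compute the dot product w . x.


Element-wise products:
3 * -5 = -15
-3 * 0 = 0
-3 * -1 = 3
-2 * 4 = -8
Sum = -15 + 0 + 3 + -8
= -20

-20


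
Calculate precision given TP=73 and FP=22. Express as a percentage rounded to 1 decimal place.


Precision = TP / (TP + FP) * 100
= 73 / (73 + 22)
= 73 / 95
= 0.7684
= 76.8%

76.8


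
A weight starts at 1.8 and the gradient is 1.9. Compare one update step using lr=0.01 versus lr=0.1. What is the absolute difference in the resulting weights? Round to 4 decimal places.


With lr=0.01: w_new = 1.8 - 0.01 * 1.9 = 1.781
With lr=0.1: w_new = 1.8 - 0.1 * 1.9 = 1.61
Absolute difference = |1.781 - 1.61|
= 0.1710

0.1710


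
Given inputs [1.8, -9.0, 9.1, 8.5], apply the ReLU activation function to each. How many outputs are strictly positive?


ReLU(x) = max(0, x) for each element:
ReLU(1.8) = 1.8
ReLU(-9.0) = 0
ReLU(9.1) = 9.1
ReLU(8.5) = 8.5
Active neurons (>0): 3

3


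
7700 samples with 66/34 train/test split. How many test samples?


Train samples = 7700 * 66% = 5082
Test samples = 7700 - 5082
= 2618

2618


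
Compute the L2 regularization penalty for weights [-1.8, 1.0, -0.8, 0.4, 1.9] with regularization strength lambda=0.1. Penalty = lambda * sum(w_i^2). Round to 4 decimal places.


Squaring each weight:
(-1.8)^2 = 3.24
1.0^2 = 1.0
(-0.8)^2 = 0.64
0.4^2 = 0.16
1.9^2 = 3.61
Sum of squares = 8.65
Penalty = 0.1 * 8.65 = 0.8650

0.8650


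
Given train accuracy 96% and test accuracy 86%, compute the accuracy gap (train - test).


Gap = train_accuracy - test_accuracy
= 96 - 86
= 10%
This moderate gap may indicate mild overfitting.

10


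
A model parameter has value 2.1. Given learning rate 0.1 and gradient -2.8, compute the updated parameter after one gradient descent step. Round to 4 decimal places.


w_new = w_old - lr * gradient
= 2.1 - 0.1 * -2.8
= 2.1 - (-0.28)
= 2.3800

2.3800


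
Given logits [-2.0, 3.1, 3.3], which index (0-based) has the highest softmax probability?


Softmax is a monotonic transformation, so it preserves the argmax.
We need to find the index of the maximum logit.
Index 0: -2.0
Index 1: 3.1
Index 2: 3.3
Maximum logit = 3.3 at index 2

2


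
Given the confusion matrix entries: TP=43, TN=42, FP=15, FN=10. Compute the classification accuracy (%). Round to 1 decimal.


Accuracy = (TP + TN) / (TP + TN + FP + FN) * 100
= (43 + 42) / (43 + 42 + 15 + 10)
= 85 / 110
= 0.7727
= 77.3%

77.3


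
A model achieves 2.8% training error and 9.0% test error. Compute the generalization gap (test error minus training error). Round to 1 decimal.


Generalization gap = test_error - train_error
= 9.0 - 2.8
= 6.2%
A moderate gap.

6.2


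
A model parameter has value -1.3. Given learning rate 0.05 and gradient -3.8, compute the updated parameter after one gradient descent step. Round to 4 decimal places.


w_new = w_old - lr * gradient
= -1.3 - 0.05 * -3.8
= -1.3 - (-0.19)
= -1.1100

-1.1100


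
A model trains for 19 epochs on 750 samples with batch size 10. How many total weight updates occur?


Iterations per epoch = 750 / 10 = 75
Total updates = iterations_per_epoch * epochs
= 75 * 19
= 1425

1425


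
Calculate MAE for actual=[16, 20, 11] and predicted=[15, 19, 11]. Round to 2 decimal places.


Absolute errors: [1, 1, 0]
Sum of absolute errors = 2
MAE = 2 / 3 = 0.67

0.67


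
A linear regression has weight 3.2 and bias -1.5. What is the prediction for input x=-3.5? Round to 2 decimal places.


y = 3.2 * -3.5 + (-1.5)
= -11.2 + (-1.5)
= -12.70

-12.70


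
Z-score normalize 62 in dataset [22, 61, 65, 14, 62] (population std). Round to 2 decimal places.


Mean = (22 + 61 + 65 + 14 + 62) / 5 = 44.8
Variance = sum((x_i - mean)^2) / n = 486.96
Std = sqrt(486.96) = 22.0672
Z = (x - mean) / std
= (62 - 44.8) / 22.0672
= 17.2 / 22.0672
= 0.78

0.78


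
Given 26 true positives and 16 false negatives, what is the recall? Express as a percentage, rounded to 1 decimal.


Recall = TP / (TP + FN) * 100
= 26 / (26 + 16)
= 26 / 42
= 0.619
= 61.9%

61.9


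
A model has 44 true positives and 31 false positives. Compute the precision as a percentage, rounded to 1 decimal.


Precision = TP / (TP + FP) * 100
= 44 / (44 + 31)
= 44 / 75
= 0.5867
= 58.7%

58.7


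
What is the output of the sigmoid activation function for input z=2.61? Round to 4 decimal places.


sigmoid(z) = 1 / (1 + exp(-z))
exp(-(2.61)) = exp(-2.61) = 0.0735
1 + 0.0735 = 1.0735
1 / 1.0735 = 0.9315

0.9315


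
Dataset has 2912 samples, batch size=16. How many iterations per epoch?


Iterations per epoch = dataset_size / batch_size
= 2912 / 16
= 182

182


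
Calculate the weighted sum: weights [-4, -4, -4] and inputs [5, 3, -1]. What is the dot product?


Element-wise products:
-4 * 5 = -20
-4 * 3 = -12
-4 * -1 = 4
Sum = -20 + -12 + 4
= -28

-28


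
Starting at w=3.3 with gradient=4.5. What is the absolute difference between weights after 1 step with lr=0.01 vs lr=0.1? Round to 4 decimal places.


With lr=0.01: w_new = 3.3 - 0.01 * 4.5 = 3.255
With lr=0.1: w_new = 3.3 - 0.1 * 4.5 = 2.85
Absolute difference = |3.255 - 2.85|
= 0.4050

0.4050


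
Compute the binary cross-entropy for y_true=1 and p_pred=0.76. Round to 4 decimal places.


For y=1: Loss = -log(p)
= -log(0.76)
= -(-0.2744)
= 0.2744

0.2744


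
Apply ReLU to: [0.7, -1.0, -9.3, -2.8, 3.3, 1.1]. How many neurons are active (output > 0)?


ReLU(x) = max(0, x) for each element:
ReLU(0.7) = 0.7
ReLU(-1.0) = 0
ReLU(-9.3) = 0
ReLU(-2.8) = 0
ReLU(3.3) = 3.3
ReLU(1.1) = 1.1
Active neurons (>0): 3

3


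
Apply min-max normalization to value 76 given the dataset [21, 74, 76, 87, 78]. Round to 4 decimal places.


Min = 21, Max = 87
Range = 87 - 21 = 66
Scaled = (x - min) / (max - min)
= (76 - 21) / 66
= 55 / 66
= 0.8333

0.8333


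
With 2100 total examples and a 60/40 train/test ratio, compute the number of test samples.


Train samples = 2100 * 60% = 1260
Test samples = 2100 - 1260
= 840

840


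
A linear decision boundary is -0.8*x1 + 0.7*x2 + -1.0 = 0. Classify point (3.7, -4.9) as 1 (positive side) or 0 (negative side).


Compute -0.8 * 3.7 + 0.7 * -4.9 + -1.0
= -2.96 + -3.43 + -1.0
= -7.39
Since -7.39 < 0, the point is on the negative side.

0


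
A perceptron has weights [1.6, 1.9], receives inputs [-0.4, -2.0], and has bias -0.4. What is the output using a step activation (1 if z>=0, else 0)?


z = w . x + b
= 1.6*-0.4 + 1.9*-2.0 + -0.4
= -0.64 + -3.8 + -0.4
= -4.44 + -0.4
= -4.84
Since z = -4.84 < 0, output = 0

0


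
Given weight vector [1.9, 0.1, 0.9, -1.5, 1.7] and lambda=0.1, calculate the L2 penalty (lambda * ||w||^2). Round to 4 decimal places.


Squaring each weight:
1.9^2 = 3.61
0.1^2 = 0.01
0.9^2 = 0.81
(-1.5)^2 = 2.25
1.7^2 = 2.89
Sum of squares = 9.57
Penalty = 0.1 * 9.57 = 0.9570

0.9570


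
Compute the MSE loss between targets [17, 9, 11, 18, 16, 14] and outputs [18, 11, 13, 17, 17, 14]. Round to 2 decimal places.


Differences: [-1, -2, -2, 1, -1, 0]
Squared errors: [1, 4, 4, 1, 1, 0]
Sum of squared errors = 11
MSE = 11 / 6 = 1.83

1.83


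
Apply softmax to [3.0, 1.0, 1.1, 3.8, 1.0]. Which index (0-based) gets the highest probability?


Softmax is a monotonic transformation, so it preserves the argmax.
We need to find the index of the maximum logit.
Index 0: 3.0
Index 1: 1.0
Index 2: 1.1
Index 3: 3.8
Index 4: 1.0
Maximum logit = 3.8 at index 3

3


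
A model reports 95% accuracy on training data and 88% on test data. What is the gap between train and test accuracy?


Gap = train_accuracy - test_accuracy
= 95 - 88
= 7%
This moderate gap may indicate mild overfitting.

7


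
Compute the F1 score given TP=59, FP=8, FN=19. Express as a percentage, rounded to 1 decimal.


Precision = TP / (TP + FP) = 59 / 67 = 0.8806
Recall = TP / (TP + FN) = 59 / 78 = 0.7564
F1 = 2 * P * R / (P + R)
= 2 * 0.8806 * 0.7564 / (0.8806 + 0.7564)
= 1.3322 / 1.637
= 0.8138
As percentage: 81.4%

81.4


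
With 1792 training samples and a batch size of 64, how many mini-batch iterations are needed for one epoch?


Iterations per epoch = dataset_size / batch_size
= 1792 / 64
= 28

28


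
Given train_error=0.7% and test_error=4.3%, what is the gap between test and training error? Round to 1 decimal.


Generalization gap = test_error - train_error
= 4.3 - 0.7
= 3.6%
A moderate gap.

3.6


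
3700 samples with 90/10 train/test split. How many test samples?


Train samples = 3700 * 90% = 3330
Test samples = 3700 - 3330
= 370

370


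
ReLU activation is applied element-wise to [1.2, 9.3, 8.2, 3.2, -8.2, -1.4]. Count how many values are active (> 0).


ReLU(x) = max(0, x) for each element:
ReLU(1.2) = 1.2
ReLU(9.3) = 9.3
ReLU(8.2) = 8.2
ReLU(3.2) = 3.2
ReLU(-8.2) = 0
ReLU(-1.4) = 0
Active neurons (>0): 4

4


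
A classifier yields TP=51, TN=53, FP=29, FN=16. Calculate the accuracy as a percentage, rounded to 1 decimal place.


Accuracy = (TP + TN) / (TP + TN + FP + FN) * 100
= (51 + 53) / (51 + 53 + 29 + 16)
= 104 / 149
= 0.698
= 69.8%

69.8


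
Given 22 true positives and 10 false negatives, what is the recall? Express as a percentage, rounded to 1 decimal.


Recall = TP / (TP + FN) * 100
= 22 / (22 + 10)
= 22 / 32
= 0.6875
= 68.8%

68.8


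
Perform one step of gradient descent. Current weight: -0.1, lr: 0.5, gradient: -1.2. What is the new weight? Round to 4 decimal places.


w_new = w_old - lr * gradient
= -0.1 - 0.5 * -1.2
= -0.1 - (-0.6)
= 0.5000

0.5000


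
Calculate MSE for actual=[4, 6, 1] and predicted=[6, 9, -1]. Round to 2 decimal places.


Differences: [-2, -3, 2]
Squared errors: [4, 9, 4]
Sum of squared errors = 17
MSE = 17 / 3 = 5.67

5.67


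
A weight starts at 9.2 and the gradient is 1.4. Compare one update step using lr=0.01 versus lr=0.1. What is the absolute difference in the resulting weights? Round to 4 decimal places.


With lr=0.01: w_new = 9.2 - 0.01 * 1.4 = 9.186
With lr=0.1: w_new = 9.2 - 0.1 * 1.4 = 9.06
Absolute difference = |9.186 - 9.06|
= 0.1260

0.1260


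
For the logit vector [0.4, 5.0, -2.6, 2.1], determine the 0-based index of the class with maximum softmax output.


Softmax is a monotonic transformation, so it preserves the argmax.
We need to find the index of the maximum logit.
Index 0: 0.4
Index 1: 5.0
Index 2: -2.6
Index 3: 2.1
Maximum logit = 5.0 at index 1

1


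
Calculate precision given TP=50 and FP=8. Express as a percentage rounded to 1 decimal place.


Precision = TP / (TP + FP) * 100
= 50 / (50 + 8)
= 50 / 58
= 0.8621
= 86.2%

86.2


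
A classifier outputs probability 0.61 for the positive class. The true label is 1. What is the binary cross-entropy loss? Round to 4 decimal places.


For y=1: Loss = -log(p)
= -log(0.61)
= -(-0.4943)
= 0.4943

0.4943


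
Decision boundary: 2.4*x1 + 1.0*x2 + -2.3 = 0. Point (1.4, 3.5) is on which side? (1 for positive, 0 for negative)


Compute 2.4 * 1.4 + 1.0 * 3.5 + -2.3
= 3.36 + 3.5 + -2.3
= 4.56
Since 4.56 >= 0, the point is on the positive side.

1


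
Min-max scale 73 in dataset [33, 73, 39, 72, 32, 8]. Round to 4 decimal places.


Min = 8, Max = 73
Range = 73 - 8 = 65
Scaled = (x - min) / (max - min)
= (73 - 8) / 65
= 65 / 65
= 1.0000

1.0000


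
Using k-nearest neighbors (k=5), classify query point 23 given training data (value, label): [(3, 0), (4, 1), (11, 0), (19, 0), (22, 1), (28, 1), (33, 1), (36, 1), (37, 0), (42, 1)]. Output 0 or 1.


Distances from query 23:
Point 22 (class 1): distance = 1
Point 19 (class 0): distance = 4
Point 28 (class 1): distance = 5
Point 33 (class 1): distance = 10
Point 11 (class 0): distance = 12
K=5 nearest neighbors: classes = [1, 0, 1, 1, 0]
Votes for class 1: 3 / 5
Majority vote => class 1

1


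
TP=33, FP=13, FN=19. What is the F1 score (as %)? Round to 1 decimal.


Precision = TP / (TP + FP) = 33 / 46 = 0.7174
Recall = TP / (TP + FN) = 33 / 52 = 0.6346
F1 = 2 * P * R / (P + R)
= 2 * 0.7174 * 0.6346 / (0.7174 + 0.6346)
= 0.9105 / 1.352
= 0.6735
As percentage: 67.3%

67.3


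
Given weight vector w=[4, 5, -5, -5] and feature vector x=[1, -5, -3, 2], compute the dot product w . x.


Element-wise products:
4 * 1 = 4
5 * -5 = -25
-5 * -3 = 15
-5 * 2 = -10
Sum = 4 + -25 + 15 + -10
= -16

-16


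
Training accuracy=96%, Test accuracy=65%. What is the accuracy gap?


Gap = train_accuracy - test_accuracy
= 96 - 65
= 31%
This large gap strongly indicates overfitting.

31


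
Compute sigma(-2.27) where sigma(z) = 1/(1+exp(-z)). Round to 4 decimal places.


sigmoid(z) = 1 / (1 + exp(-z))
exp(-(-2.27)) = exp(2.27) = 9.6794
1 + 9.6794 = 10.6794
1 / 10.6794 = 0.0936

0.0936


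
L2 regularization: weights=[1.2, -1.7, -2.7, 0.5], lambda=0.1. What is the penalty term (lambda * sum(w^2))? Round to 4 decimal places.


Squaring each weight:
1.2^2 = 1.44
(-1.7)^2 = 2.89
(-2.7)^2 = 7.29
0.5^2 = 0.25
Sum of squares = 11.87
Penalty = 0.1 * 11.87 = 1.1870

1.1870


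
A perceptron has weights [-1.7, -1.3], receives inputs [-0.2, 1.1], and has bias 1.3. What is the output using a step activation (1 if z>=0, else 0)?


z = w . x + b
= -1.7*-0.2 + -1.3*1.1 + 1.3
= 0.34 + -1.43 + 1.3
= -1.09 + 1.3
= 0.21
Since z = 0.21 >= 0, output = 1

1


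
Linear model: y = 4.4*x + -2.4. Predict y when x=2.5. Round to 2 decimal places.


y = 4.4 * 2.5 + (-2.4)
= 11.0 + (-2.4)
= 8.60

8.60


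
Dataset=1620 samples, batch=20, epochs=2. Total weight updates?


Iterations per epoch = 1620 / 20 = 81
Total updates = iterations_per_epoch * epochs
= 81 * 2
= 162

162


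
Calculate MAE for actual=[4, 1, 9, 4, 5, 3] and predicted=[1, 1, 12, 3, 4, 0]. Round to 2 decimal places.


Absolute errors: [3, 0, 3, 1, 1, 3]
Sum of absolute errors = 11
MAE = 11 / 6 = 1.83

1.83


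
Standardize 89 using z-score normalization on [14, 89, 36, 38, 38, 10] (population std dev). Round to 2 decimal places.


Mean = (14 + 89 + 36 + 38 + 38 + 10) / 6 = 37.5
Variance = sum((x_i - mean)^2) / n = 660.5833
Std = sqrt(660.5833) = 25.7018
Z = (x - mean) / std
= (89 - 37.5) / 25.7018
= 51.5 / 25.7018
= 2.00

2.00


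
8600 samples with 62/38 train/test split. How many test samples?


Train samples = 8600 * 62% = 5332
Test samples = 8600 - 5332
= 3268

3268


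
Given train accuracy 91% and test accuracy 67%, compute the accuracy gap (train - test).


Gap = train_accuracy - test_accuracy
= 91 - 67
= 24%
This large gap strongly indicates overfitting.

24


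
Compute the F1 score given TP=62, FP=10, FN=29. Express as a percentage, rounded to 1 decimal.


Precision = TP / (TP + FP) = 62 / 72 = 0.8611
Recall = TP / (TP + FN) = 62 / 91 = 0.6813
F1 = 2 * P * R / (P + R)
= 2 * 0.8611 * 0.6813 / (0.8611 + 0.6813)
= 1.1734 / 1.5424
= 0.7607
As percentage: 76.1%

76.1


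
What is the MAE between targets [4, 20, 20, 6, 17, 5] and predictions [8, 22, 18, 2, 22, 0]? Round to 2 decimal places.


Absolute errors: [4, 2, 2, 4, 5, 5]
Sum of absolute errors = 22
MAE = 22 / 6 = 3.67

3.67


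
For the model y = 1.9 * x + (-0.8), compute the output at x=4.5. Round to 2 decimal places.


y = 1.9 * 4.5 + (-0.8)
= 8.55 + (-0.8)
= 7.75

7.75


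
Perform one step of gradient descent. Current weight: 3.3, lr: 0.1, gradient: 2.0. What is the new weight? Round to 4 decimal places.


w_new = w_old - lr * gradient
= 3.3 - 0.1 * 2.0
= 3.3 - (0.2)
= 3.1000

3.1000


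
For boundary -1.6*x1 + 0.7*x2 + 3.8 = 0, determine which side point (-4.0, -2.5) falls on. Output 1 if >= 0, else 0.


Compute -1.6 * -4.0 + 0.7 * -2.5 + 3.8
= 6.4 + -1.75 + 3.8
= 8.45
Since 8.45 >= 0, the point is on the positive side.

1


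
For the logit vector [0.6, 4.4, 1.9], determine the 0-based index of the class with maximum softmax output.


Softmax is a monotonic transformation, so it preserves the argmax.
We need to find the index of the maximum logit.
Index 0: 0.6
Index 1: 4.4
Index 2: 1.9
Maximum logit = 4.4 at index 1

1


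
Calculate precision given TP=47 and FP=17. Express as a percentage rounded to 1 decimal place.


Precision = TP / (TP + FP) * 100
= 47 / (47 + 17)
= 47 / 64
= 0.7344
= 73.4%

73.4


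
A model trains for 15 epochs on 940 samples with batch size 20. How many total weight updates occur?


Iterations per epoch = 940 / 20 = 47
Total updates = iterations_per_epoch * epochs
= 47 * 15
= 705

705


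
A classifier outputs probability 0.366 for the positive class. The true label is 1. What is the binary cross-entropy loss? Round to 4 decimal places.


For y=1: Loss = -log(p)
= -log(0.366)
= -(-1.0051)
= 1.0051

1.0051


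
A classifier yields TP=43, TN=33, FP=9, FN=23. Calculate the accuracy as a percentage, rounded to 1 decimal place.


Accuracy = (TP + TN) / (TP + TN + FP + FN) * 100
= (43 + 33) / (43 + 33 + 9 + 23)
= 76 / 108
= 0.7037
= 70.4%

70.4


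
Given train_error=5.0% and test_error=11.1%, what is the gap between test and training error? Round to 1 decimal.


Generalization gap = test_error - train_error
= 11.1 - 5.0
= 6.1%
A moderate gap.

6.1


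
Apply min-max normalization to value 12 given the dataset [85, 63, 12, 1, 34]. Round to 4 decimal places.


Min = 1, Max = 85
Range = 85 - 1 = 84
Scaled = (x - min) / (max - min)
= (12 - 1) / 84
= 11 / 84
= 0.1310

0.1310


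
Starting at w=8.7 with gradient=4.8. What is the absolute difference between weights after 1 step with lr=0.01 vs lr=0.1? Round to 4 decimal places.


With lr=0.01: w_new = 8.7 - 0.01 * 4.8 = 8.652
With lr=0.1: w_new = 8.7 - 0.1 * 4.8 = 8.22
Absolute difference = |8.652 - 8.22|
= 0.4320

0.4320


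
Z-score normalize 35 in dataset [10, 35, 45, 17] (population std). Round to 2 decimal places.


Mean = (10 + 35 + 45 + 17) / 4 = 26.75
Variance = sum((x_i - mean)^2) / n = 194.1875
Std = sqrt(194.1875) = 13.9351
Z = (x - mean) / std
= (35 - 26.75) / 13.9351
= 8.25 / 13.9351
= 0.59

0.59


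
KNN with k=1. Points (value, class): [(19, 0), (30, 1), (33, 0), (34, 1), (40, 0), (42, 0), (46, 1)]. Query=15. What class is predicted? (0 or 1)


Distances from query 15:
Point 19 (class 0): distance = 4
K=1 nearest neighbors: classes = [0]
Votes for class 1: 0 / 1
Majority vote => class 0

0


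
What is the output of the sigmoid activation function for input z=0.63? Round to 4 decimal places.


sigmoid(z) = 1 / (1 + exp(-z))
exp(-(0.63)) = exp(-0.63) = 0.5326
1 + 0.5326 = 1.5326
1 / 1.5326 = 0.6525

0.6525


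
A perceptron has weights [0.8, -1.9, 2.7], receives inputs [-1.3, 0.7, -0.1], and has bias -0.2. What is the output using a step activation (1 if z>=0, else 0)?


z = w . x + b
= 0.8*-1.3 + -1.9*0.7 + 2.7*-0.1 + -0.2
= -1.04 + -1.33 + -0.27 + -0.2
= -2.64 + -0.2
= -2.84
Since z = -2.84 < 0, output = 0

0
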